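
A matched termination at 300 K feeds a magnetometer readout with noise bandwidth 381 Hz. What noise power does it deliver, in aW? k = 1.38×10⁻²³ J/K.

P_n = kTB = 1.38×10⁻²³ × 300 × 3.81×10² = 1.58×10⁻¹⁸ W = 1.58 aW

1.58 aW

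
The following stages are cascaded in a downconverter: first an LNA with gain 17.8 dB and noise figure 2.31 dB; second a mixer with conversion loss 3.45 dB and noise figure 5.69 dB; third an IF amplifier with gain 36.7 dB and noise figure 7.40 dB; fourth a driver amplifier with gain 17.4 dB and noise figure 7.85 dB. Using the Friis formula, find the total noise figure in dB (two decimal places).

Convert to linear (a loss of L dB is a gain of −L dB): F_i = 10^(NF_i/10), G_i = 10^(G_i,dB/10)
  Stage 1: F_1 = 10^(2.31/10) = 1.702, G_1 = 10^(17.8/10) = 60.26
  Stage 2: F_2 = 10^(5.69/10) = 3.707, G_2 = 10^(−3.45/10) = 0.4519
  Stage 3: F_3 = 10^(7.40/10) = 5.495, G_3 = 10^(36.7/10) = 4677
  Stage 4: F_4 = 10^(7.85/10) = 6.095, G_4 = 10^(17.4/10) = 54.95
Friis cascade:
  F = 1.702 + (3.707 − 1)/60.26 + (5.495 − 1)/27.23 + (6.095 − 1)/1.274×10⁵ = 1.912
NF = 10 log₁₀(1.912) = 2.82 dB

2.82 dB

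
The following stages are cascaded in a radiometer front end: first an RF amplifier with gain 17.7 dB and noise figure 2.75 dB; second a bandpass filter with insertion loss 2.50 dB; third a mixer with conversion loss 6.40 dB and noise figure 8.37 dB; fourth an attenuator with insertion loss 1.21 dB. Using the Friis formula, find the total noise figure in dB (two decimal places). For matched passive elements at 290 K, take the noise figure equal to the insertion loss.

Convert to linear (a loss of L dB is a gain of −L dB): F_i = 10^(NF_i/10), G_i = 10^(G_i,dB/10)
  Stage 1: F_1 = 10^(2.75/10) = 1.884, G_1 = 10^(17.7/10) = 58.88
  Stage 2: F_2 = 10^(2.50/10) = 1.778, G_2 = 10^(−2.50/10) = 0.5623
  Stage 3: F_3 = 10^(8.37/10) = 6.871, G_3 = 10^(−6.40/10) = 0.2291
  Stage 4: F_4 = 10^(1.21/10) = 1.321, G_4 = 10^(−1.21/10) = 0.7568
Friis cascade:
  F = 1.884 + (1.778 − 1)/58.88 + (6.871 − 1)/33.11 + (1.321 − 1)/7.586 = 2.117
NF = 10 log₁₀(2.117) = 3.26 dB

3.26 dB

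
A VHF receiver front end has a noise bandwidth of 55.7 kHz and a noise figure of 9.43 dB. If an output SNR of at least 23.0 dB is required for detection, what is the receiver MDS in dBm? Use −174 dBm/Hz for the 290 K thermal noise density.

−94.1 dBm

Sensitivity = −174 + 10 log₁₀(B) + NF + SNR_min
= −174 + 47.46 + 9.43 + 23.0
= −94.11 dBm → −94.1 dBm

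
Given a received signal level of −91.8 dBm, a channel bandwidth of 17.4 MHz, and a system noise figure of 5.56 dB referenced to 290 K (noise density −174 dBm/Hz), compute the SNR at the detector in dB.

4.2 dB

Noise floor: N = −174 + 10 log₁₀(B) + NF
10 log₁₀(1.74×10⁷) = 72.41 dB
N = −174 + 72.41 + 5.56 = −96.03 dBm
SNR = P_sig − N = −91.8 − (−96.03) = 4.23 dB → 4.2 dB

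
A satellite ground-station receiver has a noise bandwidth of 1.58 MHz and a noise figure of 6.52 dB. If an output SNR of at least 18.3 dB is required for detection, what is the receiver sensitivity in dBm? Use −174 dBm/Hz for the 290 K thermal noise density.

−87.2 dBm

Sensitivity = −174 + 10 log₁₀(B) + NF + SNR_min
= −174 + 61.99 + 6.52 + 18.3
= −87.19 dBm → −87.2 dBm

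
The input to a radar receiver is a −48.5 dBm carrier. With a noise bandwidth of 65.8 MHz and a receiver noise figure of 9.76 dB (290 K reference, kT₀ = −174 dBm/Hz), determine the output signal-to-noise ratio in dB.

37.6 dB

Noise floor: N = −174 + 10 log₁₀(B) + NF
10 log₁₀(6.58×10⁷) = 78.18 dB
N = −174 + 78.18 + 9.76 = −86.06 dBm
SNR = P_sig − N = −48.5 − (−86.06) = 37.56 dB → 37.6 dB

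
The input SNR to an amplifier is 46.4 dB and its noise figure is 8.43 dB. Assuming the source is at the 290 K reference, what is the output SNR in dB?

By definition F = SNR_in/SNR_out, so in dB: SNR_out = SNR_in − NF
SNR_out = 46.4 − 8.43 = 37.97 dB

37.97 dB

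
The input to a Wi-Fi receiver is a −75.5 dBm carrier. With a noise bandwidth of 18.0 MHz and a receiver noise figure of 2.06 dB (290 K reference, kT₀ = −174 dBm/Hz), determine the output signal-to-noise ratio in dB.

Noise floor: N = −174 + 10 log₁₀(B) + NF
10 log₁₀(1.80×10⁷) = 72.55 dB
N = −174 + 72.55 + 2.06 = −99.39 dBm
SNR = P_sig − N = −75.5 − (−99.39) = 23.89 dB → 23.9 dB

23.9 dB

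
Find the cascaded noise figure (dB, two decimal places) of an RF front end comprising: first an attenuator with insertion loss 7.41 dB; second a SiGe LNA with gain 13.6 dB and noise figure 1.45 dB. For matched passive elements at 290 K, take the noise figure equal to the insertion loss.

Convert to linear (a loss of L dB is a gain of −L dB): F_i = 10^(NF_i/10), G_i = 10^(G_i,dB/10)
  Stage 1: F_1 = 10^(7.41/10) = 5.508, G_1 = 10^(−7.41/10) = 0.1816
  Stage 2: F_2 = 10^(1.45/10) = 1.396, G_2 = 10^(13.6/10) = 22.91
Friis cascade:
  F = 5.508 + (1.396 − 1)/0.1816 = 7.691
NF = 10 log₁₀(7.691) = 8.86 dB

8.86 dB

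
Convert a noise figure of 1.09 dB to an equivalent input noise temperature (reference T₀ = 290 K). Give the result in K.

82.7 K

F = 10^(1.09/10) = 1.28529
T_e = (F − 1)·T₀ = (1.28529 − 1) × 290 = 82.7 K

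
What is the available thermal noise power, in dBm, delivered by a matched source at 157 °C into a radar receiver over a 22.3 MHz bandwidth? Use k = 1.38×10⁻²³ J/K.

−98.8 dBm

T = 157 °C + 273.15 = 430.15 K
P_n = kTB = 1.38×10⁻²³ × 430.15 × 2.23×10⁷ = 1.32×10⁻¹³ W
In dBm: 10 log₁₀(1.32×10⁻¹³ / 10⁻³) = −98.8 dBm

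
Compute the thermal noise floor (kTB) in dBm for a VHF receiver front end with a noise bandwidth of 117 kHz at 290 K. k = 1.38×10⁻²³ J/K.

−123.3 dBm

P_n = kTB = 1.38×10⁻²³ × 290 × 1.17×10⁵ = 4.68×10⁻¹⁶ W
In dBm: 10 log₁₀(4.68×10⁻¹⁶ / 10⁻³) = −123.3 dBm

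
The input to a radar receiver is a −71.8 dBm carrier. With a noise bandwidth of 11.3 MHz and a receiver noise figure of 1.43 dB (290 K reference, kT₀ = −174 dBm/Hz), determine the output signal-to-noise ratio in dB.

30.2 dB

Noise floor: N = −174 + 10 log₁₀(B) + NF
10 log₁₀(1.13×10⁷) = 70.53 dB
N = −174 + 70.53 + 1.43 = −102.04 dBm
SNR = P_sig − N = −71.8 − (−102.04) = 30.24 dB → 30.2 dB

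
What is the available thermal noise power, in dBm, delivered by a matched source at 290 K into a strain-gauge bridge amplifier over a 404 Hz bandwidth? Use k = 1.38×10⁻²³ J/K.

P_n = kTB = 1.38×10⁻²³ × 290 × 4.04×10² = 1.62×10⁻¹⁸ W
In dBm: 10 log₁₀(1.62×10⁻¹⁸ / 10⁻³) = −147.9 dBm

−147.9 dBm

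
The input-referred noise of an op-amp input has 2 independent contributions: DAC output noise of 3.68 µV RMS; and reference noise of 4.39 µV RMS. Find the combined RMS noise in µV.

5.73 µV

Uncorrelated sources add in power (mean-square): V_tot = √(ΣV_i²)
V_tot = √[(3.68×10⁻⁶)² + (4.39×10⁻⁶)²] = 5.73×10⁻⁶ V = 5.73 µV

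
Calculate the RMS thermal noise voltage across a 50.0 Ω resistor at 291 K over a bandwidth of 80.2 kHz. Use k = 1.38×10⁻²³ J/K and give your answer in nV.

V_n = √(4kTRB)
4kTRB = 4 × 1.38×10⁻²³ × 291 × 5.00×10¹ × 8.02×10⁴ = 6.44×10⁻¹⁴ V²
V_n = √(6.44×10⁻¹⁴) = 2.54×10⁻⁷ V = 254 nV

254 nV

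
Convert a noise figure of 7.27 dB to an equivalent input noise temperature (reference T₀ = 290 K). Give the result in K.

1257 K

F = 10^(7.27/10) = 5.33335
T_e = (F − 1)·T₀ = (5.33335 − 1) × 290 = 1257 K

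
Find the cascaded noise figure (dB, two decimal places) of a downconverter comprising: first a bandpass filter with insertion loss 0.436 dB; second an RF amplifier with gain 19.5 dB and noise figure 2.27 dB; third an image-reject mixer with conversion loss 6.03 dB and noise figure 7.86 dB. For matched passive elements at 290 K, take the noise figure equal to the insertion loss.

Convert to linear (a loss of L dB is a gain of −L dB): F_i = 10^(NF_i/10), G_i = 10^(G_i,dB/10)
  Stage 1: F_1 = 10^(0.436/10) = 1.106, G_1 = 10^(−0.436/10) = 0.9045
  Stage 2: F_2 = 10^(2.27/10) = 1.687, G_2 = 10^(19.5/10) = 89.13
  Stage 3: F_3 = 10^(7.86/10) = 6.109, G_3 = 10^(−6.03/10) = 0.2495
Friis cascade:
  F = 1.106 + (1.687 − 1)/0.9045 + (6.109 − 1)/80.61 = 1.928
NF = 10 log₁₀(1.928) = 2.85 dB

2.85 dB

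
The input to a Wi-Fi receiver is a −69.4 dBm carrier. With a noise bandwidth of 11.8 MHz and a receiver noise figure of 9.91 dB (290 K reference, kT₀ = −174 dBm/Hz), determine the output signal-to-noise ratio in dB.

Noise floor: N = −174 + 10 log₁₀(B) + NF
10 log₁₀(1.18×10⁷) = 70.72 dB
N = −174 + 70.72 + 9.91 = −93.37 dBm
SNR = P_sig − N = −69.4 − (−93.37) = 23.97 dB → 24.0 dB

24.0 dB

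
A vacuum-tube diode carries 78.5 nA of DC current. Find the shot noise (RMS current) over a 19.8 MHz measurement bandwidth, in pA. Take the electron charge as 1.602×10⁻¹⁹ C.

I_n = √(2qI·B)
2qI·B = 2 × 1.602×10⁻¹⁹ × 7.85×10⁻⁸ × 1.98×10⁷ = 4.98×10⁻¹⁹ A²
I_n = √(4.98×10⁻¹⁹) = 7.06×10⁻¹⁰ A = 706 pA

706 pA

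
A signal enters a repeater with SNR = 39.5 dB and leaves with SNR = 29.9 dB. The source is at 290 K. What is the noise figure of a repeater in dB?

9.6 dB

NF (dB) = SNR_in(dB) − SNR_out(dB) when the source is at T₀
NF = 39.5 − 29.9 = 9.6 dB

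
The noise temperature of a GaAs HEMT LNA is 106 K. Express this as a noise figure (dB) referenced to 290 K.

1.35 dB

F = 1 + T_e/T₀ = 1 + 106/290 = 1.36552
NF = 10 log₁₀(1.36552) = 1.35 dB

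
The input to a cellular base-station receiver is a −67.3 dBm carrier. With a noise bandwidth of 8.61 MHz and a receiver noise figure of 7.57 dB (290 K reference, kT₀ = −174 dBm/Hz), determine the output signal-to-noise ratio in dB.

29.8 dB

Noise floor: N = −174 + 10 log₁₀(B) + NF
10 log₁₀(8.61×10⁶) = 69.35 dB
N = −174 + 69.35 + 7.57 = −97.08 dBm
SNR = P_sig − N = −67.3 − (−97.08) = 29.78 dB → 29.8 dB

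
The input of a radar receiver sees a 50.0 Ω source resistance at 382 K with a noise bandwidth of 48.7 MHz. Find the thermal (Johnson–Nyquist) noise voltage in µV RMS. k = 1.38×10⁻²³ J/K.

7.17 µV

V_n = √(4kTRB)
4kTRB = 4 × 1.38×10⁻²³ × 382 × 5.00×10¹ × 4.87×10⁷ = 5.13×10⁻¹¹ V²
V_n = √(5.13×10⁻¹¹) = 7.17×10⁻⁶ V = 7.17 µV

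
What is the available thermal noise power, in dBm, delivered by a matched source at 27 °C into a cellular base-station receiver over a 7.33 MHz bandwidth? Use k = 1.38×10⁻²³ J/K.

T = 27 °C + 273.15 = 300.15 K
P_n = kTB = 1.38×10⁻²³ × 300.15 × 7.33×10⁶ = 3.04×10⁻¹⁴ W
In dBm: 10 log₁₀(3.04×10⁻¹⁴ / 10⁻³) = −105.2 dBm

−105.2 dBm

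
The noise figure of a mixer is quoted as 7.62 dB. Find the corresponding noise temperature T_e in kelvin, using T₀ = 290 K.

1386 K

F = 10^(7.62/10) = 5.78096
T_e = (F − 1)·T₀ = (5.78096 − 1) × 290 = 1386 K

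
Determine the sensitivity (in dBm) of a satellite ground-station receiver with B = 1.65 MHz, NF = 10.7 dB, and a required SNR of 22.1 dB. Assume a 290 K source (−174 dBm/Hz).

Sensitivity = −174 + 10 log₁₀(B) + NF + SNR_min
= −174 + 62.17 + 10.7 + 22.1
= −79.03 dBm → −79.0 dBm

−79.0 dBm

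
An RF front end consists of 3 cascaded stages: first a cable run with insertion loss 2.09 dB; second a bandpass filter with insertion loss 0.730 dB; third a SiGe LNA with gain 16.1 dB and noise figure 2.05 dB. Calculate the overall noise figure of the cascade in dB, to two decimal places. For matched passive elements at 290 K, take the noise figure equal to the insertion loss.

4.87 dB

Convert to linear (a loss of L dB is a gain of −L dB): F_i = 10^(NF_i/10), G_i = 10^(G_i,dB/10)
  Stage 1: F_1 = 10^(2.09/10) = 1.618, G_1 = 10^(−2.09/10) = 0.6180
  Stage 2: F_2 = 10^(0.730/10) = 1.183, G_2 = 10^(−0.730/10) = 0.8453
  Stage 3: F_3 = 10^(2.05/10) = 1.603, G_3 = 10^(16.1/10) = 40.74
Friis cascade:
  F = 1.618 + (1.183 − 1)/0.6180 + (1.603 − 1)/0.5224 = 3.069
NF = 10 log₁₀(3.069) = 4.87 dB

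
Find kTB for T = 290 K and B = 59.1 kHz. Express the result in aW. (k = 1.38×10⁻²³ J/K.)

237 aW

P_n = kTB = 1.38×10⁻²³ × 290 × 5.91×10⁴ = 2.37×10⁻¹⁶ W = 237 aW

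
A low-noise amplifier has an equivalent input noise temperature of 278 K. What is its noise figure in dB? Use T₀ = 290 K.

2.92 dB

F = 1 + T_e/T₀ = 1 + 278/290 = 1.95862
NF = 10 log₁₀(1.95862) = 2.92 dB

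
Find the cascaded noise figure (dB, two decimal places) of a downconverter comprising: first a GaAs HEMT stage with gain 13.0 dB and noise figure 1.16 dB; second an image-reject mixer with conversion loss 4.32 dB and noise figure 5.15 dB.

1.52 dB

Convert to linear (a loss of L dB is a gain of −L dB): F_i = 10^(NF_i/10), G_i = 10^(G_i,dB/10)
  Stage 1: F_1 = 10^(1.16/10) = 1.306, G_1 = 10^(13.0/10) = 19.95
  Stage 2: F_2 = 10^(5.15/10) = 3.273, G_2 = 10^(−4.32/10) = 0.3698
Friis cascade:
  F = 1.306 + (3.273 − 1)/19.95 = 1.420
NF = 10 log₁₀(1.420) = 1.52 dB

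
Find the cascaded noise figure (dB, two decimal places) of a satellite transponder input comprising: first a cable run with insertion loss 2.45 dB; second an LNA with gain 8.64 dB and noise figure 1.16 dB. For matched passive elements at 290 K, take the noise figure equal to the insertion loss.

Convert to linear (a loss of L dB is a gain of −L dB): F_i = 10^(NF_i/10), G_i = 10^(G_i,dB/10)
  Stage 1: F_1 = 10^(2.45/10) = 1.758, G_1 = 10^(−2.45/10) = 0.5689
  Stage 2: F_2 = 10^(1.16/10) = 1.306, G_2 = 10^(8.64/10) = 7.311
Friis cascade:
  F = 1.758 + (1.306 − 1)/0.5689 = 2.296
NF = 10 log₁₀(2.296) = 3.61 dB

3.61 dB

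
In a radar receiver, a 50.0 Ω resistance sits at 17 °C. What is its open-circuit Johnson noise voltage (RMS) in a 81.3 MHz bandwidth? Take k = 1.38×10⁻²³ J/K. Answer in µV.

T = 17 °C + 273.15 = 290.15 K
V_n = √(4kTRB)
4kTRB = 4 × 1.38×10⁻²³ × 290.15 × 5.00×10¹ × 8.13×10⁷ = 6.51×10⁻¹¹ V²
V_n = √(6.51×10⁻¹¹) = 8.07×10⁻⁶ V = 8.07 µV

8.07 µV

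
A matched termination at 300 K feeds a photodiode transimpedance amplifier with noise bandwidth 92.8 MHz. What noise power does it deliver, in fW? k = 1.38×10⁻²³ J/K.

384 fW

P_n = kTB = 1.38×10⁻²³ × 300 × 9.28×10⁷ = 3.84×10⁻¹³ W = 384 fW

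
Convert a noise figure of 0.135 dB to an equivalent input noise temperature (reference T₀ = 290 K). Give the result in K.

F = 10^(0.135/10) = 1.03157
T_e = (F − 1)·T₀ = (1.03157 − 1) × 290 = 9.16 K

9.16 K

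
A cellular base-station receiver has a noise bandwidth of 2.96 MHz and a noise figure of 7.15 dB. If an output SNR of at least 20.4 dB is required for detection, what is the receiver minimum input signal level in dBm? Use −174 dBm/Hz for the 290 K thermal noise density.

Sensitivity = −174 + 10 log₁₀(B) + NF + SNR_min
= −174 + 64.71 + 7.15 + 20.4
= −81.74 dBm → −81.7 dBm

−81.7 dBm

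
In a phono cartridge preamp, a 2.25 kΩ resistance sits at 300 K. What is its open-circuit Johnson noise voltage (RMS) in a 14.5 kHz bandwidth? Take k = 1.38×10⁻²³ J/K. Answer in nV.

V_n = √(4kTRB)
4kTRB = 4 × 1.38×10⁻²³ × 300 × 2.25×10³ × 1.45×10⁴ = 5.40×10⁻¹³ V²
V_n = √(5.40×10⁻¹³) = 7.35×10⁻⁷ V = 735 nV

735 nV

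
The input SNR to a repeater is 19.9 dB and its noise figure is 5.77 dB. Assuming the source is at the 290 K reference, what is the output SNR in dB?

14.13 dB

By definition F = SNR_in/SNR_out, so in dB: SNR_out = SNR_in − NF
SNR_out = 19.9 − 5.77 = 14.13 dB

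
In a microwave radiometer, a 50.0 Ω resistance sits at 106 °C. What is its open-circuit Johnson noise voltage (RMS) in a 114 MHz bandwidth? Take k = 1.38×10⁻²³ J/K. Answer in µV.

T = 106 °C + 273.15 = 379.15 K
V_n = √(4kTRB)
4kTRB = 4 × 1.38×10⁻²³ × 379.15 × 5.00×10¹ × 1.14×10⁸ = 1.19×10⁻¹⁰ V²
V_n = √(1.19×10⁻¹⁰) = 1.09×10⁻⁵ V = 10.9 µV

10.9 µV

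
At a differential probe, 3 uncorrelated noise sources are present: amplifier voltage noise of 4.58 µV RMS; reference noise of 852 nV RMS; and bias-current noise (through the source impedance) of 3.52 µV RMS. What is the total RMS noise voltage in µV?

5.84 µV

Uncorrelated sources add in power (mean-square): V_tot = √(ΣV_i²)
V_tot = √[(4.58×10⁻⁶)² + (8.52×10⁻⁷)² + (3.52×10⁻⁶)²] = 5.84×10⁻⁶ V = 5.84 µV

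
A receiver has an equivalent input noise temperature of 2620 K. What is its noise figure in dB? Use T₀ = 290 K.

F = 1 + T_e/T₀ = 1 + 2620/290 = 10.0345
NF = 10 log₁₀(10.0345) = 10.01 dB

10.01 dB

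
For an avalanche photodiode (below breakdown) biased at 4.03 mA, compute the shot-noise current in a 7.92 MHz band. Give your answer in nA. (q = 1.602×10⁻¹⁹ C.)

101 nA

I_n = √(2qI·B)
2qI·B = 2 × 1.602×10⁻¹⁹ × 4.03×10⁻³ × 7.92×10⁶ = 1.02×10⁻¹⁴ A²
I_n = √(1.02×10⁻¹⁴) = 1.01×10⁻⁷ A = 101 nA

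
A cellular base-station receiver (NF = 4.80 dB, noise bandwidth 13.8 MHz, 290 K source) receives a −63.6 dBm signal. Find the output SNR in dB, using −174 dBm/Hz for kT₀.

Noise floor: N = −174 + 10 log₁₀(B) + NF
10 log₁₀(1.38×10⁷) = 71.4 dB
N = −174 + 71.4 + 4.80 = −97.80 dBm
SNR = P_sig − N = −63.6 − (−97.80) = 34.20 dB → 34.2 dB

34.2 dB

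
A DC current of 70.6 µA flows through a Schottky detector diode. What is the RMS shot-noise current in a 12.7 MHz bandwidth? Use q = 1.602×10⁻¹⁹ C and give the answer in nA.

16.9 nA

I_n = √(2qI·B)
2qI·B = 2 × 1.602×10⁻¹⁹ × 7.06×10⁻⁵ × 1.27×10⁷ = 2.87×10⁻¹⁶ A²
I_n = √(2.87×10⁻¹⁶) = 1.69×10⁻⁸ A = 16.9 nA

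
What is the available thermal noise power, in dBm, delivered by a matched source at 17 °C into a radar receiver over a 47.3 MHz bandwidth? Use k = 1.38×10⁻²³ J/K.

−97.2 dBm

T = 17 °C + 273.15 = 290.15 K
P_n = kTB = 1.38×10⁻²³ × 290.15 × 4.73×10⁷ = 1.89×10⁻¹³ W
In dBm: 10 log₁₀(1.89×10⁻¹³ / 10⁻³) = −97.2 dBm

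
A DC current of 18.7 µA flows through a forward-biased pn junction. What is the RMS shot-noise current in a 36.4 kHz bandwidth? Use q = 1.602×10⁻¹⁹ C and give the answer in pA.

467 pA

I_n = √(2qI·B)
2qI·B = 2 × 1.602×10⁻¹⁹ × 1.87×10⁻⁵ × 3.64×10⁴ = 2.18×10⁻¹⁹ A²
I_n = √(2.18×10⁻¹⁹) = 4.67×10⁻¹⁰ A = 467 pA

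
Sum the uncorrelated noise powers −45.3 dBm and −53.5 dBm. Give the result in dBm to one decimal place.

−44.7 dBm

Convert to linear, add, convert back:
P₁ = 2.95×10⁻⁸ W, P₂ = 4.47×10⁻⁹ W
P_tot = 3.40×10⁻⁸ W → 10 log₁₀(P_tot / 10⁻³) = −44.7 dBm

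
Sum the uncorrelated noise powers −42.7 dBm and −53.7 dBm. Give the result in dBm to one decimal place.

−42.4 dBm

Convert to linear, add, convert back:
P₁ = 5.37×10⁻⁸ W, P₂ = 4.27×10⁻⁹ W
P_tot = 5.80×10⁻⁸ W → 10 log₁₀(P_tot / 10⁻³) = −42.4 dBm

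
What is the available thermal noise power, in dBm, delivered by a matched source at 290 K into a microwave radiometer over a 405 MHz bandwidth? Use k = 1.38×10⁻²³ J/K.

P_n = kTB = 1.38×10⁻²³ × 290 × 4.05×10⁸ = 1.62×10⁻¹² W
In dBm: 10 log₁₀(1.62×10⁻¹² / 10⁻³) = −87.9 dBm

−87.9 dBm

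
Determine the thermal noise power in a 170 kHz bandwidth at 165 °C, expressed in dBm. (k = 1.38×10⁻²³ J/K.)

T = 165 °C + 273.15 = 438.15 K
P_n = kTB = 1.38×10⁻²³ × 438.15 × 1.70×10⁵ = 1.03×10⁻¹⁵ W
In dBm: 10 log₁₀(1.03×10⁻¹⁵ / 10⁻³) = −119.9 dBm

−119.9 dBm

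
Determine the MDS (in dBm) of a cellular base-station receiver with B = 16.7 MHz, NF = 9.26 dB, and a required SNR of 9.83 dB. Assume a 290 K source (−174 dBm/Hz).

−82.7 dBm

Sensitivity = −174 + 10 log₁₀(B) + NF + SNR_min
= −174 + 72.23 + 9.26 + 9.83
= −82.68 dBm → −82.7 dBm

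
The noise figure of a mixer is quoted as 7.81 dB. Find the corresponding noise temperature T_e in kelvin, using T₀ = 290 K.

1461 K

F = 10^(7.81/10) = 6.03949
T_e = (F − 1)·T₀ = (6.03949 − 1) × 290 = 1461 K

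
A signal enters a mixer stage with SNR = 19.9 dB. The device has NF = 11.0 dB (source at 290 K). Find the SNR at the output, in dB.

By definition F = SNR_in/SNR_out, so in dB: SNR_out = SNR_in − NF
SNR_out = 19.9 − 11.0 = 8.9 dB

8.9 dB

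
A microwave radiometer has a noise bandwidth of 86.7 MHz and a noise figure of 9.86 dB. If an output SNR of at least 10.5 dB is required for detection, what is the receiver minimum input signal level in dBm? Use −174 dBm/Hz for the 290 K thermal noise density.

−74.3 dBm

Sensitivity = −174 + 10 log₁₀(B) + NF + SNR_min
= −174 + 79.38 + 9.86 + 10.5
= −74.26 dBm → −74.3 dBm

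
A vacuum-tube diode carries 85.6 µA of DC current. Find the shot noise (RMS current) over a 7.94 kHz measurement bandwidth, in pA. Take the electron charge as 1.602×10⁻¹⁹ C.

I_n = √(2qI·B)
2qI·B = 2 × 1.602×10⁻¹⁹ × 8.56×10⁻⁵ × 7.94×10³ = 2.18×10⁻¹⁹ A²
I_n = √(2.18×10⁻¹⁹) = 4.67×10⁻¹⁰ A = 467 pA

467 pA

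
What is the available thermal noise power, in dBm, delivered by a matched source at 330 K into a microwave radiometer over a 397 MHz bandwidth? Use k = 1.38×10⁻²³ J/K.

P_n = kTB = 1.38×10⁻²³ × 330 × 3.97×10⁸ = 1.81×10⁻¹² W
In dBm: 10 log₁₀(1.81×10⁻¹² / 10⁻³) = −87.4 dBm

−87.4 dBm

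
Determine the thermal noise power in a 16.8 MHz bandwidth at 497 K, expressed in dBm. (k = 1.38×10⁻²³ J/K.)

P_n = kTB = 1.38×10⁻²³ × 497 × 1.68×10⁷ = 1.15×10⁻¹³ W
In dBm: 10 log₁₀(1.15×10⁻¹³ / 10⁻³) = −99.4 dBm

−99.4 dBm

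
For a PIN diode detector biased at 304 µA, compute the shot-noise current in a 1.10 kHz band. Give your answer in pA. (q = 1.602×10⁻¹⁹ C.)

327 pA

I_n = √(2qI·B)
2qI·B = 2 × 1.602×10⁻¹⁹ × 3.04×10⁻⁴ × 1.10×10³ = 1.07×10⁻¹⁹ A²
I_n = √(1.07×10⁻¹⁹) = 3.27×10⁻¹⁰ A = 327 pA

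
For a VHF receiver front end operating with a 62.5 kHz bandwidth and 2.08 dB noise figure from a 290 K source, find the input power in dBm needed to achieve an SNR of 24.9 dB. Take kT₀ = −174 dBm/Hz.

−99.1 dBm

Sensitivity = −174 + 10 log₁₀(B) + NF + SNR_min
= −174 + 47.96 + 2.08 + 24.9
= −99.06 dBm → −99.1 dBm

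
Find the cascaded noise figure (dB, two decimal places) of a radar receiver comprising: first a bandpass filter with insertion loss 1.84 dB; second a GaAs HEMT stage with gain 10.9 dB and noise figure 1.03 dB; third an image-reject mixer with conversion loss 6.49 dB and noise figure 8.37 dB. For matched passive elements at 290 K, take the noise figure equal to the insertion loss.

4.26 dB

Convert to linear (a loss of L dB is a gain of −L dB): F_i = 10^(NF_i/10), G_i = 10^(G_i,dB/10)
  Stage 1: F_1 = 10^(1.84/10) = 1.528, G_1 = 10^(−1.84/10) = 0.6546
  Stage 2: F_2 = 10^(1.03/10) = 1.268, G_2 = 10^(10.9/10) = 12.30
  Stage 3: F_3 = 10^(8.37/10) = 6.871, G_3 = 10^(−6.49/10) = 0.2244
Friis cascade:
  F = 1.528 + (1.268 − 1)/0.6546 + (6.871 − 1)/8.054 = 2.665
NF = 10 log₁₀(2.665) = 4.26 dB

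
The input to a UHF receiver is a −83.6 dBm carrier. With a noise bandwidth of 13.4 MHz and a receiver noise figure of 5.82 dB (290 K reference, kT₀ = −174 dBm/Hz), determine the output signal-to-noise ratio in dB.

13.3 dB

Noise floor: N = −174 + 10 log₁₀(B) + NF
10 log₁₀(1.34×10⁷) = 71.27 dB
N = −174 + 71.27 + 5.82 = −96.91 dBm
SNR = P_sig − N = −83.6 − (−96.91) = 13.31 dB → 13.3 dB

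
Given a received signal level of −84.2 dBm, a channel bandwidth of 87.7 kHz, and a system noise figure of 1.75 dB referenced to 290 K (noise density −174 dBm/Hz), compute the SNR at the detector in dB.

Noise floor: N = −174 + 10 log₁₀(B) + NF
10 log₁₀(8.77×10⁴) = 49.43 dB
N = −174 + 49.43 + 1.75 = −122.82 dBm
SNR = P_sig − N = −84.2 − (−122.82) = 38.62 dB → 38.6 dB

38.6 dB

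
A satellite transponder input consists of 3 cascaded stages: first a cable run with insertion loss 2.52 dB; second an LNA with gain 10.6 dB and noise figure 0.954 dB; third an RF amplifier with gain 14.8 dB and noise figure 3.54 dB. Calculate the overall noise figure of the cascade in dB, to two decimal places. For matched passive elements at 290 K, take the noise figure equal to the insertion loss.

3.84 dB

Convert to linear (a loss of L dB is a gain of −L dB): F_i = 10^(NF_i/10), G_i = 10^(G_i,dB/10)
  Stage 1: F_1 = 10^(2.52/10) = 1.786, G_1 = 10^(−2.52/10) = 0.5598
  Stage 2: F_2 = 10^(0.954/10) = 1.246, G_2 = 10^(10.6/10) = 11.48
  Stage 3: F_3 = 10^(3.54/10) = 2.259, G_3 = 10^(14.8/10) = 30.20
Friis cascade:
  F = 1.786 + (1.246 − 1)/0.5598 + (2.259 − 1)/6.427 = 2.421
NF = 10 log₁₀(2.421) = 3.84 dB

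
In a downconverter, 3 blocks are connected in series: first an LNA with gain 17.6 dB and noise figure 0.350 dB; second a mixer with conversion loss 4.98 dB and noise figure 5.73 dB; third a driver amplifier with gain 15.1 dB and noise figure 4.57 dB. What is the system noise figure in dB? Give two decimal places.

0.91 dB

Convert to linear (a loss of L dB is a gain of −L dB): F_i = 10^(NF_i/10), G_i = 10^(G_i,dB/10)
  Stage 1: F_1 = 10^(0.350/10) = 1.084, G_1 = 10^(17.6/10) = 57.54
  Stage 2: F_2 = 10^(5.73/10) = 3.741, G_2 = 10^(−4.98/10) = 0.3177
  Stage 3: F_3 = 10^(4.57/10) = 2.864, G_3 = 10^(15.1/10) = 32.36
Friis cascade:
  F = 1.084 + (3.741 − 1)/57.54 + (2.864 − 1)/18.28 = 1.234
NF = 10 log₁₀(1.234) = 0.91 dB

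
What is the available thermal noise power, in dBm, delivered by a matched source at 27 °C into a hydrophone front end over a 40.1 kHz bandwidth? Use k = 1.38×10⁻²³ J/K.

T = 27 °C + 273.15 = 300.15 K
P_n = kTB = 1.38×10⁻²³ × 300.15 × 4.01×10⁴ = 1.66×10⁻¹⁶ W
In dBm: 10 log₁₀(1.66×10⁻¹⁶ / 10⁻³) = −127.8 dBm

−127.8 dBm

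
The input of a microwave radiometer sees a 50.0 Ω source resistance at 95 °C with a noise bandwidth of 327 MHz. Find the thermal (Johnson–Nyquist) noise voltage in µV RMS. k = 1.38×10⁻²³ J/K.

T = 95 °C + 273.15 = 368.15 K
V_n = √(4kTRB)
4kTRB = 4 × 1.38×10⁻²³ × 368.15 × 5.00×10¹ × 3.27×10⁸ = 3.32×10⁻¹⁰ V²
V_n = √(3.32×10⁻¹⁰) = 1.82×10⁻⁵ V = 18.2 µV

18.2 µV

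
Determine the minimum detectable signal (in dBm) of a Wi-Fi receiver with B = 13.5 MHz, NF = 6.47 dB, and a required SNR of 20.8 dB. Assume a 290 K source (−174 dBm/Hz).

Sensitivity = −174 + 10 log₁₀(B) + NF + SNR_min
= −174 + 71.3 + 6.47 + 20.8
= −75.43 dBm → −75.4 dBm

−75.4 dBm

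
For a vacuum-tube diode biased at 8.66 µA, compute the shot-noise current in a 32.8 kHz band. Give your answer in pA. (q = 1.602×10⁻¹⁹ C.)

I_n = √(2qI·B)
2qI·B = 2 × 1.602×10⁻¹⁹ × 8.66×10⁻⁶ × 3.28×10⁴ = 9.10×10⁻²⁰ A²
I_n = √(9.10×10⁻²⁰) = 3.02×10⁻¹⁰ A = 302 pA

302 pA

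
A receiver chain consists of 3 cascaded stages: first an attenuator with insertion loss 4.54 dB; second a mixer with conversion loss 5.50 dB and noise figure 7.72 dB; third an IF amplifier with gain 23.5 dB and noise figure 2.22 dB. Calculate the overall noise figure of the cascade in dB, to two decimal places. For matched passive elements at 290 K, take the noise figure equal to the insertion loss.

Convert to linear (a loss of L dB is a gain of −L dB): F_i = 10^(NF_i/10), G_i = 10^(G_i,dB/10)
  Stage 1: F_1 = 10^(4.54/10) = 2.844, G_1 = 10^(−4.54/10) = 0.3516
  Stage 2: F_2 = 10^(7.72/10) = 5.916, G_2 = 10^(−5.50/10) = 0.2818
  Stage 3: F_3 = 10^(2.22/10) = 1.667, G_3 = 10^(23.5/10) = 223.9
Friis cascade:
  F = 2.844 + (5.916 − 1)/0.3516 + (1.667 − 1)/0.09908 = 23.56
NF = 10 log₁₀(23.56) = 13.72 dB

13.72 dB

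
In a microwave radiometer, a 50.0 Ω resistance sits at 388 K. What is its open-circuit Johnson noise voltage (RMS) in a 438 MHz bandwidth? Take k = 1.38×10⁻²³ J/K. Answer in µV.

21.7 µV

V_n = √(4kTRB)
4kTRB = 4 × 1.38×10⁻²³ × 388 × 5.00×10¹ × 4.38×10⁸ = 4.69×10⁻¹⁰ V²
V_n = √(4.69×10⁻¹⁰) = 2.17×10⁻⁵ V = 21.7 µV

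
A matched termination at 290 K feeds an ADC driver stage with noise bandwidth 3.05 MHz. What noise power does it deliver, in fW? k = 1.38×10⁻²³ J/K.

12.2 fW

P_n = kTB = 1.38×10⁻²³ × 290 × 3.05×10⁶ = 1.22×10⁻¹⁴ W = 12.2 fW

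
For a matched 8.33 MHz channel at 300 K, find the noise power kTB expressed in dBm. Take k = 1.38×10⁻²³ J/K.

P_n = kTB = 1.38×10⁻²³ × 300 × 8.33×10⁶ = 3.45×10⁻¹⁴ W
In dBm: 10 log₁₀(3.45×10⁻¹⁴ / 10⁻³) = −104.6 dBm

−104.6 dBm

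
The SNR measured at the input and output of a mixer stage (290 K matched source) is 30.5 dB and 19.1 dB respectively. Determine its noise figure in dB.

NF (dB) = SNR_in(dB) − SNR_out(dB) when the source is at T₀
NF = 30.5 − 19.1 = 11.4 dB

11.4 dB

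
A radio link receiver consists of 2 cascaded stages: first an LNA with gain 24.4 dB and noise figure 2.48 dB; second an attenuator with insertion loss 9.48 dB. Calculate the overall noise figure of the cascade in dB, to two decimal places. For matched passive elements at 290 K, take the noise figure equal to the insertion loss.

2.55 dB

Convert to linear (a loss of L dB is a gain of −L dB): F_i = 10^(NF_i/10), G_i = 10^(G_i,dB/10)
  Stage 1: F_1 = 10^(2.48/10) = 1.770, G_1 = 10^(24.4/10) = 275.4
  Stage 2: F_2 = 10^(9.48/10) = 8.872, G_2 = 10^(−9.48/10) = 0.1127
Friis cascade:
  F = 1.770 + (8.872 − 1)/275.4 = 1.799
NF = 10 log₁₀(1.799) = 2.55 dB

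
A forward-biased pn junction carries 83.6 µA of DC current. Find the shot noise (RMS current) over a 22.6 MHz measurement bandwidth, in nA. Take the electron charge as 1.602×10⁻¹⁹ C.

24.6 nA

I_n = √(2qI·B)
2qI·B = 2 × 1.602×10⁻¹⁹ × 8.36×10⁻⁵ × 2.26×10⁷ = 6.05×10⁻¹⁶ A²
I_n = √(6.05×10⁻¹⁶) = 2.46×10⁻⁸ A = 24.6 nA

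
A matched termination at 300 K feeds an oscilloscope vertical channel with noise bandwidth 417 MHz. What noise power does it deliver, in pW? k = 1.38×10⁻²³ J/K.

1.73 pW

P_n = kTB = 1.38×10⁻²³ × 300 × 4.17×10⁸ = 1.73×10⁻¹² W = 1.73 pW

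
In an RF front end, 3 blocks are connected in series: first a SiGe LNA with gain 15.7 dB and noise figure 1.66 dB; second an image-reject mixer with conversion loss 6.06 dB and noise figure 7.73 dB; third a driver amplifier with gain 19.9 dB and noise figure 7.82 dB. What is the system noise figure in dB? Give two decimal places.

Convert to linear (a loss of L dB is a gain of −L dB): F_i = 10^(NF_i/10), G_i = 10^(G_i,dB/10)
  Stage 1: F_1 = 10^(1.66/10) = 1.466, G_1 = 10^(15.7/10) = 37.15
  Stage 2: F_2 = 10^(7.73/10) = 5.929, G_2 = 10^(−6.06/10) = 0.2477
  Stage 3: F_3 = 10^(7.82/10) = 6.053, G_3 = 10^(19.9/10) = 97.72
Friis cascade:
  F = 1.466 + (5.929 − 1)/37.15 + (6.053 − 1)/9.204 = 2.147
NF = 10 log₁₀(2.147) = 3.32 dB

3.32 dB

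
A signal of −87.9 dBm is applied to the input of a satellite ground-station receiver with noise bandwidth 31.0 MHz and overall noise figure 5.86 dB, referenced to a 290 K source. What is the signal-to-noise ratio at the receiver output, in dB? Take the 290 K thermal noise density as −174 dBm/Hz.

Noise floor: N = −174 + 10 log₁₀(B) + NF
10 log₁₀(3.10×10⁷) = 74.91 dB
N = −174 + 74.91 + 5.86 = −93.23 dBm
SNR = P_sig − N = −87.9 − (−93.23) = 5.33 dB → 5.3 dB

5.3 dB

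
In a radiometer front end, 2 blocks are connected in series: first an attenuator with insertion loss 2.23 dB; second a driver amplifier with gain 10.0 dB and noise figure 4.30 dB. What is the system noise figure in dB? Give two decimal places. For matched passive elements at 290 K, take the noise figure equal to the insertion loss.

Convert to linear (a loss of L dB is a gain of −L dB): F_i = 10^(NF_i/10), G_i = 10^(G_i,dB/10)
  Stage 1: F_1 = 10^(2.23/10) = 1.671, G_1 = 10^(−2.23/10) = 0.5984
  Stage 2: F_2 = 10^(4.30/10) = 2.692, G_2 = 10^(10.0/10) = 10.00
Friis cascade:
  F = 1.671 + (2.692 − 1)/0.5984 = 4.498
NF = 10 log₁₀(4.498) = 6.53 dB

6.53 dB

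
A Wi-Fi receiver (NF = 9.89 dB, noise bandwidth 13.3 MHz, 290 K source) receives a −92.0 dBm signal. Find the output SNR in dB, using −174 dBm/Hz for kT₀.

Noise floor: N = −174 + 10 log₁₀(B) + NF
10 log₁₀(1.33×10⁷) = 71.24 dB
N = −174 + 71.24 + 9.89 = −92.87 dBm
SNR = P_sig − N = −92.0 − (−92.87) = 0.87 dB → 0.9 dB

0.9 dB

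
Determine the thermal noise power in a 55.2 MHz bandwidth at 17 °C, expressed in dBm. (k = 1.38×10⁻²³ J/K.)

−96.6 dBm

T = 17 °C + 273.15 = 290.15 K
P_n = kTB = 1.38×10⁻²³ × 290.15 × 5.52×10⁷ = 2.21×10⁻¹³ W
In dBm: 10 log₁₀(2.21×10⁻¹³ / 10⁻³) = −96.6 dBm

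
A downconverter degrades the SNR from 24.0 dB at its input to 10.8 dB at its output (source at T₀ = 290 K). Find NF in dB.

NF (dB) = SNR_in(dB) − SNR_out(dB) when the source is at T₀
NF = 24.0 − 10.8 = 13.2 dB

13.2 dB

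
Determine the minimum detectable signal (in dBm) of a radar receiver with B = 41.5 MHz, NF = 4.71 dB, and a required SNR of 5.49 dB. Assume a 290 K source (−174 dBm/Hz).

−87.6 dBm

Sensitivity = −174 + 10 log₁₀(B) + NF + SNR_min
= −174 + 76.18 + 4.71 + 5.49
= −87.62 dBm → −87.6 dBm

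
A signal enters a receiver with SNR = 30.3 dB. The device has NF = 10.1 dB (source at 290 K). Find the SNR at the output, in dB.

20.2 dB

By definition F = SNR_in/SNR_out, so in dB: SNR_out = SNR_in − NF
SNR_out = 30.3 − 10.1 = 20.2 dB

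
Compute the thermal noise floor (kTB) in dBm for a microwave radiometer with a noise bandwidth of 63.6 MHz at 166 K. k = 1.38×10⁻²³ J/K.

−98.4 dBm

P_n = kTB = 1.38×10⁻²³ × 166 × 6.36×10⁷ = 1.46×10⁻¹³ W
In dBm: 10 log₁₀(1.46×10⁻¹³ / 10⁻³) = −98.4 dBm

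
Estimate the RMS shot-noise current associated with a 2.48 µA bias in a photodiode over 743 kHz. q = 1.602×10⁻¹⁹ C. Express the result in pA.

768 pA

I_n = √(2qI·B)
2qI·B = 2 × 1.602×10⁻¹⁹ × 2.48×10⁻⁶ × 7.43×10⁵ = 5.90×10⁻¹⁹ A²
I_n = √(5.90×10⁻¹⁹) = 7.68×10⁻¹⁰ A = 768 pA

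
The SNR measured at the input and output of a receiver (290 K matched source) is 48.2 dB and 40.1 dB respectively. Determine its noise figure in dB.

NF (dB) = SNR_in(dB) − SNR_out(dB) when the source is at T₀
NF = 48.2 − 40.1 = 8.1 dB

8.1 dB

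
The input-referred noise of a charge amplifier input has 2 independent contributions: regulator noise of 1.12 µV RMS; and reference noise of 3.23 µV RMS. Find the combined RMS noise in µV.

3.42 µV

Uncorrelated sources add in power (mean-square): V_tot = √(ΣV_i²)
V_tot = √[(1.12×10⁻⁶)² + (3.23×10⁻⁶)²] = 3.42×10⁻⁶ V = 3.42 µV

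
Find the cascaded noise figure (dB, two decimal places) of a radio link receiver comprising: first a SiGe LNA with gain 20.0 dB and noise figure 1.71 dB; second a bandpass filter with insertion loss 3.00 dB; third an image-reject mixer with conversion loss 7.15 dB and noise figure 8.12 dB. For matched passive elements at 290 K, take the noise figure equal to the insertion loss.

Convert to linear (a loss of L dB is a gain of −L dB): F_i = 10^(NF_i/10), G_i = 10^(G_i,dB/10)
  Stage 1: F_1 = 10^(1.71/10) = 1.483, G_1 = 10^(20.0/10) = 100.0
  Stage 2: F_2 = 10^(3.00/10) = 1.995, G_2 = 10^(−3.00/10) = 0.5012
  Stage 3: F_3 = 10^(8.12/10) = 6.486, G_3 = 10^(−7.15/10) = 0.1928
Friis cascade:
  F = 1.483 + (1.995 − 1)/100.0 + (6.486 − 1)/50.12 = 1.602
NF = 10 log₁₀(1.602) = 2.05 dB

2.05 dB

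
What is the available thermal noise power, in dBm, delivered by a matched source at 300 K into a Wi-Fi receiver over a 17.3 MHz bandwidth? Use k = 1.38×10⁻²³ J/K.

P_n = kTB = 1.38×10⁻²³ × 300 × 1.73×10⁷ = 7.16×10⁻¹⁴ W
In dBm: 10 log₁₀(7.16×10⁻¹⁴ / 10⁻³) = −101.4 dBm

−101.4 dBm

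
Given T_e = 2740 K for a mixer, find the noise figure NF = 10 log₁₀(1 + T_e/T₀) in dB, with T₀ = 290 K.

F = 1 + T_e/T₀ = 1 + 2740/290 = 10.4483
NF = 10 log₁₀(10.4483) = 10.19 dB

10.19 dB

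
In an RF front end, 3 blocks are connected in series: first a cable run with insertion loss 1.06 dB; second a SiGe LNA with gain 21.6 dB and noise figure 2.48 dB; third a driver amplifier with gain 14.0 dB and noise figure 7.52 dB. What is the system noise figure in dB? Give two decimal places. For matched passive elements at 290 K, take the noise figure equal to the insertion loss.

3.62 dB

Convert to linear (a loss of L dB is a gain of −L dB): F_i = 10^(NF_i/10), G_i = 10^(G_i,dB/10)
  Stage 1: F_1 = 10^(1.06/10) = 1.276, G_1 = 10^(−1.06/10) = 0.7834
  Stage 2: F_2 = 10^(2.48/10) = 1.770, G_2 = 10^(21.6/10) = 144.5
  Stage 3: F_3 = 10^(7.52/10) = 5.649, G_3 = 10^(14.0/10) = 25.12
Friis cascade:
  F = 1.276 + (1.770 − 1)/0.7834 + (5.649 − 1)/113.2 = 2.300
NF = 10 log₁₀(2.300) = 3.62 dB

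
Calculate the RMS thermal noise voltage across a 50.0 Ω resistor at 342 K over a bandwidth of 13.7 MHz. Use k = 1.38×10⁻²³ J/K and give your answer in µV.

V_n = √(4kTRB)
4kTRB = 4 × 1.38×10⁻²³ × 342 × 5.00×10¹ × 1.37×10⁷ = 1.29×10⁻¹¹ V²
V_n = √(1.29×10⁻¹¹) = 3.60×10⁻⁶ V = 3.60 µV

3.60 µV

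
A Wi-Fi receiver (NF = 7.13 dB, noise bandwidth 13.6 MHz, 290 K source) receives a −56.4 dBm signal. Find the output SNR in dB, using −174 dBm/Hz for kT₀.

39.1 dB

Noise floor: N = −174 + 10 log₁₀(B) + NF
10 log₁₀(1.36×10⁷) = 71.34 dB
N = −174 + 71.34 + 7.13 = −95.53 dBm
SNR = P_sig − N = −56.4 − (−95.53) = 39.13 dB → 39.1 dB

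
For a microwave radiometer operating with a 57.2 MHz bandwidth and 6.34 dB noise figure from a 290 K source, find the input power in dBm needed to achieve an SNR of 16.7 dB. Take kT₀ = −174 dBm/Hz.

Sensitivity = −174 + 10 log₁₀(B) + NF + SNR_min
= −174 + 77.57 + 6.34 + 16.7
= −73.39 dBm → −73.4 dBm

−73.4 dBm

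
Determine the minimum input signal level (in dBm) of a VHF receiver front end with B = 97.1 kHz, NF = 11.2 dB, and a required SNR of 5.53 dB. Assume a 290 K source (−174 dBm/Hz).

Sensitivity = −174 + 10 log₁₀(B) + NF + SNR_min
= −174 + 49.87 + 11.2 + 5.53
= −107.40 dBm → −107.4 dBm

−107.4 dBm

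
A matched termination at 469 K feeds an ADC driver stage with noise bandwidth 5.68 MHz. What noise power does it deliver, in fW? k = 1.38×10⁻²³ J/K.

36.8 fW

P_n = kTB = 1.38×10⁻²³ × 469 × 5.68×10⁶ = 3.68×10⁻¹⁴ W = 36.8 fW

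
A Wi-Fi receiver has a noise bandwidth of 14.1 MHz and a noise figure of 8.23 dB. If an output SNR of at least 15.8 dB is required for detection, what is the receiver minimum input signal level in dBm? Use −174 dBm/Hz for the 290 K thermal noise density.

−78.5 dBm

Sensitivity = −174 + 10 log₁₀(B) + NF + SNR_min
= −174 + 71.49 + 8.23 + 15.8
= −78.48 dBm → −78.5 dBm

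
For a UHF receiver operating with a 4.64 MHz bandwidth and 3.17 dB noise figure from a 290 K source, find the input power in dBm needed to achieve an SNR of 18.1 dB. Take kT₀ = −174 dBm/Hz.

Sensitivity = −174 + 10 log₁₀(B) + NF + SNR_min
= −174 + 66.67 + 3.17 + 18.1
= −86.06 dBm → −86.1 dBm

−86.1 dBm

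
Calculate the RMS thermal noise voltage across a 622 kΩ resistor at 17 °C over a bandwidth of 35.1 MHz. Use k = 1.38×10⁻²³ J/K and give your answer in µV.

591 µV

T = 17 °C + 273.15 = 290.15 K
V_n = √(4kTRB)
4kTRB = 4 × 1.38×10⁻²³ × 290.15 × 6.22×10⁵ × 3.51×10⁷ = 3.50×10⁻⁷ V²
V_n = √(3.50×10⁻⁷) = 5.91×10⁻⁴ V = 591 µV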